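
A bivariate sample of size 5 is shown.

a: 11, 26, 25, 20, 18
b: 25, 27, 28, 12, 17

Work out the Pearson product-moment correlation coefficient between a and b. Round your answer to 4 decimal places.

n = 5, Σa = 100, Σb = 109, Σa² = 2146, Σb² = 2571, Σab = 2223
nΣab − ΣaΣb = 11115 − 10900 = 215
nΣa² − (Σa)² = 10730 − 10000 = 730; nΣb² − (Σb)² = 12855 − 11881 = 974
r = 215 / √(730 × 974) = 215 / 843.2200 ≈ 0.2550

0.2550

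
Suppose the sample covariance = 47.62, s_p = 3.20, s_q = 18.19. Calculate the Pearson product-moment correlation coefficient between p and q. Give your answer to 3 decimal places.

0.818

r = Cov(p,q) / (s_p · s_q) = 47.62 / (3.20 × 18.19)
  = 47.62 / 58.2080 ≈ 0.818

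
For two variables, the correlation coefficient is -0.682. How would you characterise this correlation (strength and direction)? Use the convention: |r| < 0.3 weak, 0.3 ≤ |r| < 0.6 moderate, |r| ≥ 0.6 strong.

strong negative

r = -0.682 < 0 so the relationship is negative.
|r| = 0.682, which falls in the strong range.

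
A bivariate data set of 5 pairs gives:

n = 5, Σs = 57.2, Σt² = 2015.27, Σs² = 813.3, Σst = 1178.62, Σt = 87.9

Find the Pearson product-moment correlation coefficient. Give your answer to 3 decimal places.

r = (nΣst − ΣsΣt) / √[(nΣs² − (Σs)²)(nΣt² − (Σt)²)]
Numerator: 5×1178.62 − 57.2×87.9 = 865.22
Denominator: √[(4066.5 − 3271.84)(10076.35 − 7726.41)] = √[794.66 × 2349.94] = 1366.5297
r = 865.22 / 1366.5297 ≈ 0.633

0.633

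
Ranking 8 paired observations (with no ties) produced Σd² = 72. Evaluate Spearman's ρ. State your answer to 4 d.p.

0.1429

ρ = 1 − 6Σd² / [n(n²−1)] = 1 − 6×72 / (8×63)
  = 1 − 432/504 = 1 − 0.85714 ≈ 0.1429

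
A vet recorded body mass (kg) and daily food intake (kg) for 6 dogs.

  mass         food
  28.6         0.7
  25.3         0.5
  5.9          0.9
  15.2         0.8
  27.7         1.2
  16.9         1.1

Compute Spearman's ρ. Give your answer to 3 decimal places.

-0.143

Rank mass: 6, 4, 1, 2, 5, 3
Rank food: 2, 1, 4, 3, 6, 5
d = rank(mass) − rank(food): 4, 3, -3, -1, -1, -2; Σd² = 40
ρ = 1 − 6Σd² / [n(n²−1)] = 1 − 6×40 / (6×35) = 1 − 240/210 ≈ -0.143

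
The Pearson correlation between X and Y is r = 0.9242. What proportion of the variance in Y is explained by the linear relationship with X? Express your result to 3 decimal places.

r² = (0.9242)² = 0.854

0.854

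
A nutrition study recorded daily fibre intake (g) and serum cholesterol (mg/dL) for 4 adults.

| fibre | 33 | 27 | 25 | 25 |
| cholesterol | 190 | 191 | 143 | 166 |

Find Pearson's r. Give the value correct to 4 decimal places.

n = 4, Σx = 110, Σy = 690, Σx² = 3068, Σy² = 120586, Σxy = 19152
nΣxy − ΣxΣy = 76608 − 75900 = 708
nΣx² − (Σx)² = 12272 − 12100 = 172; nΣy² − (Σy)² = 482344 − 476100 = 6244
r = 708 / √(172 × 6244) = 708 / 1036.3243 ≈ 0.6832

0.6832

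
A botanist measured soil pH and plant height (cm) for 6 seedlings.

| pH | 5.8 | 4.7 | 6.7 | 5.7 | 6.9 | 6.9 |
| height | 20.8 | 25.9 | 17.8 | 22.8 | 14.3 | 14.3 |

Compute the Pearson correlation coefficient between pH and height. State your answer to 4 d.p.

n = 6, Σx = 36.7, Σy = 115.9, Σx² = 228.33, Σy² = 2349.11, Σxy = 688.93
nΣxy − ΣxΣy = 4133.58 − 4253.53 = -119.95
nΣx² − (Σx)² = 1369.98 − 1346.89 = 23.09; nΣy² − (Σy)² = 14094.66 − 13432.81 = 661.85
r = -119.95 / √(23.09 × 661.85) = -119.95 / 123.6209 ≈ -0.9703

-0.9703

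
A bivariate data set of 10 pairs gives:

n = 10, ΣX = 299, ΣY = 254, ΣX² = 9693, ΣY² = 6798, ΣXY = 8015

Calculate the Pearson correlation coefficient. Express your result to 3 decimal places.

0.823

r = (nΣXY − ΣXΣY) / √[(nΣX² − (ΣX)²)(nΣY² − (ΣY)²)]
Numerator: 10×8015 − 299×254 = 4204
Denominator: √[(96930 − 89401)(67980 − 64516)] = √[7529 × 3464] = 5106.9028
r = 4204 / 5106.9028 ≈ 0.823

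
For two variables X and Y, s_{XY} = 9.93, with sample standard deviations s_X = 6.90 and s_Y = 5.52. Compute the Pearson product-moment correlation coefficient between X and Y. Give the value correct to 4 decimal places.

0.2607

r = Cov(X,Y) / (s_X · s_Y) = 9.93 / (6.90 × 5.52)
  = 9.93 / 38.0880 ≈ 0.2607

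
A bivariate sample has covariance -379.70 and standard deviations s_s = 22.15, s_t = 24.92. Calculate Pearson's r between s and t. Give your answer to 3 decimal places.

-0.688

r = Cov(s,t) / (s_s · s_t) = -379.70 / (22.15 × 24.92)
  = -379.70 / 551.9780 ≈ -0.688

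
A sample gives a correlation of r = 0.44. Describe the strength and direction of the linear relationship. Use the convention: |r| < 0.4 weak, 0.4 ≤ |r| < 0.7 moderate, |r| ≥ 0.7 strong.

moderate positive

r = 0.44 > 0 so the relationship is positive.
|r| = 0.44, which falls in the moderate range.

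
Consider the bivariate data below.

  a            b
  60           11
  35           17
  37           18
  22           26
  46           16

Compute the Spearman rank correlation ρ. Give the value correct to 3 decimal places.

Rank a: 5, 2, 3, 1, 4
Rank b: 1, 3, 4, 5, 2
d = rank(a) − rank(b): 4, -1, -1, -4, 2; Σd² = 38
ρ = 1 − 6Σd² / [n(n²−1)] = 1 − 6×38 / (5×24) = 1 − 228/120 ≈ -0.900

-0.900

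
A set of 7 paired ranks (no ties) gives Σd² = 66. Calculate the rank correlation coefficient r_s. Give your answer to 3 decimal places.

ρ = 1 − 6Σd² / [n(n²−1)] = 1 − 6×66 / (7×48)
  = 1 − 396/336 = 1 − 1.1786 ≈ -0.179

-0.179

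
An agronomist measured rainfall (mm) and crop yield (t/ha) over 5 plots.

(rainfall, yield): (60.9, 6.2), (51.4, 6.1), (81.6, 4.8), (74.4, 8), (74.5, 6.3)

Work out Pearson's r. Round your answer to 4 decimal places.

-0.0980

n = 5, Σx = 342.8, Σy = 31.4, Σx² = 24094.94, Σy² = 202.38, Σxy = 2147.35
nΣxy − ΣxΣy = 10736.75 − 10763.92 = -27.17
nΣx² − (Σx)² = 120474.7 − 117511.84 = 2962.86; nΣy² − (Σy)² = 1011.9 − 985.96 = 25.94
r = -27.17 / √(2962.86 × 25.94) = -27.17 / 277.2302 ≈ -0.0980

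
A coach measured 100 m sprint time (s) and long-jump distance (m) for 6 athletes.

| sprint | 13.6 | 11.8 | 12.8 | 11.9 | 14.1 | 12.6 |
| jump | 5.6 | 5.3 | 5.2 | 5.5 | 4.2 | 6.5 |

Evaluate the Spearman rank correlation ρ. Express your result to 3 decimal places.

-0.314

Rank sprint: 5, 1, 4, 2, 6, 3
Rank jump: 5, 3, 2, 4, 1, 6
d = rank(sprint) − rank(jump): 0, -2, 2, -2, 5, -3; Σd² = 46
ρ = 1 − 6Σd² / [n(n²−1)] = 1 − 6×46 / (6×35) = 1 − 276/210 ≈ -0.314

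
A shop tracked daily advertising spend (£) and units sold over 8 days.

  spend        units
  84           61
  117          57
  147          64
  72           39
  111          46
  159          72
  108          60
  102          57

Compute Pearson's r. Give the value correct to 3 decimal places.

0.740

n = 8, Σx = 900, Σy = 456, Σx² = 107208, Σy² = 26736, Σxy = 52857
nΣxy − ΣxΣy = 422856 − 410400 = 12456
nΣx² − (Σx)² = 857664 − 810000 = 47664; nΣy² − (Σy)² = 213888 − 207936 = 5952
r = 12456 / √(47664 × 5952) = 12456 / 16843.2814 ≈ 0.740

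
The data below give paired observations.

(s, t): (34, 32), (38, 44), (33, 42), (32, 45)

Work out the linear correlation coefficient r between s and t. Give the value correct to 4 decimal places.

n = 4, Σs = 137, Σt = 163, Σs² = 4713, Σt² = 6749, Σst = 5586
nΣst − ΣsΣt = 22344 − 22331 = 13
nΣs² − (Σs)² = 18852 − 18769 = 83; nΣt² − (Σt)² = 26996 − 26569 = 427
r = 13 / √(83 × 427) = 13 / 188.2578 ≈ 0.0691

0.0691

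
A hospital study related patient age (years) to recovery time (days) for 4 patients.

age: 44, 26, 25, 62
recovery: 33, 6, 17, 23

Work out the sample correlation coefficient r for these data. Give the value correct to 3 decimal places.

0.604

n = 4, Σx = 157, Σy = 79, Σx² = 7081, Σy² = 1943, Σxy = 3459
nΣxy − ΣxΣy = 13836 − 12403 = 1433
nΣx² − (Σx)² = 28324 − 24649 = 3675; nΣy² − (Σy)² = 7772 − 6241 = 1531
r = 1433 / √(3675 × 1531) = 1433 / 2372.0086 ≈ 0.604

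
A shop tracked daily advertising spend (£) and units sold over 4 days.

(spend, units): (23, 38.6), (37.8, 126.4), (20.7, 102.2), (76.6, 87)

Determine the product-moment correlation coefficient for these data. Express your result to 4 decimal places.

n = 4, Σx = 158.1, Σy = 354.2, Σx² = 8253.89, Σy² = 35480.76, Σxy = 14445.46
nΣxy − ΣxΣy = 57781.84 − 55999.02 = 1782.82
nΣx² − (Σx)² = 33015.56 − 24995.61 = 8019.95; nΣy² − (Σy)² = 141923.04 − 125457.64 = 16465.4
r = 1782.82 / √(8019.95 × 16465.4) = 1782.82 / 11491.3744 ≈ 0.1551

0.1551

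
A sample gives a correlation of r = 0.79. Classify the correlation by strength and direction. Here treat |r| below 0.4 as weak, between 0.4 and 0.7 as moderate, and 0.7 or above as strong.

strong positive

r = 0.79 > 0 so the relationship is positive.
|r| = 0.79, which falls in the strong range.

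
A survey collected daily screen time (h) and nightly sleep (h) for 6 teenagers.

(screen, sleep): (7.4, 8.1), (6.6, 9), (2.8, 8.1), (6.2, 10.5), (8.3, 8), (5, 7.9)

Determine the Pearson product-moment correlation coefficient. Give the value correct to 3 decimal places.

n = 6, Σx = 36.3, Σy = 51.6, Σx² = 238.49, Σy² = 448.88, Σxy = 313.02
nΣxy − ΣxΣy = 1878.12 − 1873.08 = 5.04
nΣx² − (Σx)² = 1430.94 − 1317.69 = 113.25; nΣy² − (Σy)² = 2693.28 − 2662.56 = 30.72
r = 5.04 / √(113.25 × 30.72) = 5.04 / 58.9834 ≈ 0.085

0.085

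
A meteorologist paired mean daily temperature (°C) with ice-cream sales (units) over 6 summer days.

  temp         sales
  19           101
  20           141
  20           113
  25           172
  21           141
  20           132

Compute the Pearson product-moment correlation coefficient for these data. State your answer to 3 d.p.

0.881

n = 6, Σx = 125, Σy = 800, Σx² = 2627, Σy² = 109740, Σxy = 16900
nΣxy − ΣxΣy = 101400 − 100000 = 1400
nΣx² − (Σx)² = 15762 − 15625 = 137; nΣy² − (Σy)² = 658440 − 640000 = 18440
r = 1400 / √(137 × 18440) = 1400 / 1589.4276 ≈ 0.881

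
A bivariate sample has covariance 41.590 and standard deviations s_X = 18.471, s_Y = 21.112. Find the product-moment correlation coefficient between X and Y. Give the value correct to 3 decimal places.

0.107

r = Cov(X,Y) / (s_X · s_Y) = 41.590 / (18.471 × 21.112)
  = 41.590 / 389.9598 ≈ 0.107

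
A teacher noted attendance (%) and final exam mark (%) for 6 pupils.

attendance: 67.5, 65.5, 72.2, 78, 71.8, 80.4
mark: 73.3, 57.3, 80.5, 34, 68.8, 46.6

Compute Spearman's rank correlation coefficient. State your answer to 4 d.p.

-0.4286

Rank attendance: 2, 1, 4, 5, 3, 6
Rank mark: 5, 3, 6, 1, 4, 2
d = rank(attendance) − rank(mark): -3, -2, -2, 4, -1, 4; Σd² = 50
ρ = 1 − 6Σd² / [n(n²−1)] = 1 − 6×50 / (6×35) = 1 − 300/210 ≈ -0.4286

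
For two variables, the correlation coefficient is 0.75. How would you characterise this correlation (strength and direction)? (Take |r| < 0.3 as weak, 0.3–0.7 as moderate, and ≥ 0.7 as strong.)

r = 0.75 > 0 so the relationship is positive.
|r| = 0.75, which falls in the strong range.

strong positive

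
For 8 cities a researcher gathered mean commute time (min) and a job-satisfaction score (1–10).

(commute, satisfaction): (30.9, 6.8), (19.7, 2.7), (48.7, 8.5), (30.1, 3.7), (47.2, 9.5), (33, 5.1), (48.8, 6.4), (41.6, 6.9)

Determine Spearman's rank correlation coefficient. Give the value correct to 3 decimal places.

Rank commute: 3, 1, 7, 2, 6, 4, 8, 5
Rank satisfaction: 5, 1, 7, 2, 8, 3, 4, 6
d = rank(commute) − rank(satisfaction): -2, 0, 0, 0, -2, 1, 4, -1; Σd² = 26
ρ = 1 − 6Σd² / [n(n²−1)] = 1 − 6×26 / (8×63) = 1 − 156/504 ≈ 0.690

0.690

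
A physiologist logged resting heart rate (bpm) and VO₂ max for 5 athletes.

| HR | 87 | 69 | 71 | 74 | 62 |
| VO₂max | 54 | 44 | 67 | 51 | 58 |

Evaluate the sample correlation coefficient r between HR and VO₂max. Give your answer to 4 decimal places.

n = 5, Σx = 363, Σy = 274, Σx² = 26691, Σy² = 15306, Σxy = 19861
nΣxy − ΣxΣy = 99305 − 99462 = -157
nΣx² − (Σx)² = 133455 − 131769 = 1686; nΣy² − (Σy)² = 76530 − 75076 = 1454
r = -157 / √(1686 × 1454) = -157 / 1565.7088 ≈ -0.1003

-0.1003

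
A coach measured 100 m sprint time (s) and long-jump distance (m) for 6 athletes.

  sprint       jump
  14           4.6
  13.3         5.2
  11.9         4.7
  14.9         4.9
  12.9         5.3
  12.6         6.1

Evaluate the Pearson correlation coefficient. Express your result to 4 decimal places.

n = 6, Σx = 79.6, Σy = 30.8, Σx² = 1061.68, Σy² = 159.6, Σxy = 407.73
nΣxy − ΣxΣy = 2446.38 − 2451.68 = -5.3
nΣx² − (Σx)² = 6370.08 − 6336.16 = 33.92; nΣy² − (Σy)² = 957.6 − 948.64 = 8.96
r = -5.3 / √(33.92 × 8.96) = -5.3 / 17.4334 ≈ -0.3040

-0.3040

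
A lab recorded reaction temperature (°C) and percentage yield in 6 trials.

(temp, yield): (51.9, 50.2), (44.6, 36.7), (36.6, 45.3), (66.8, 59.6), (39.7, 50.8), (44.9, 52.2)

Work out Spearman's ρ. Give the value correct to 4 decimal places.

Rank temp: 5, 3, 1, 6, 2, 4
Rank yield: 3, 1, 2, 6, 4, 5
d = rank(temp) − rank(yield): 2, 2, -1, 0, -2, -1; Σd² = 14
ρ = 1 − 6Σd² / [n(n²−1)] = 1 − 6×14 / (6×35) = 1 − 84/210 ≈ 0.6000

0.6000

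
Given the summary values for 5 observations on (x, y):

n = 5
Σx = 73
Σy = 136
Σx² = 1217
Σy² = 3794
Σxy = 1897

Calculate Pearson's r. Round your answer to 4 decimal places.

r = (nΣxy − ΣxΣy) / √[(nΣx² − (Σx)²)(nΣy² − (Σy)²)]
Numerator: 5×1897 − 73×136 = -443
Denominator: √[(6085 − 5329)(18970 − 18496)] = √[756 × 474] = 598.6184
r = -443 / 598.6184 ≈ -0.7400

-0.7400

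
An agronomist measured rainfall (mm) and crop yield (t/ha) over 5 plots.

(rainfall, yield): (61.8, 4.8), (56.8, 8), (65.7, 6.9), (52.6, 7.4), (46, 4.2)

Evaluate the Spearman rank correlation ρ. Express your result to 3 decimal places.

Rank rainfall: 4, 3, 5, 2, 1
Rank yield: 2, 5, 3, 4, 1
d = rank(rainfall) − rank(yield): 2, -2, 2, -2, 0; Σd² = 16
ρ = 1 − 6Σd² / [n(n²−1)] = 1 − 6×16 / (5×24) = 1 − 96/120 ≈ 0.200

0.200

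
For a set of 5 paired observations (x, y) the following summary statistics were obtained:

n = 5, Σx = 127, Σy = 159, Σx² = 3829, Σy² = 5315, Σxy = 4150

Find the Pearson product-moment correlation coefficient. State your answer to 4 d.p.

0.2820

r = (nΣxy − ΣxΣy) / √[(nΣx² − (Σx)²)(nΣy² − (Σy)²)]
Numerator: 5×4150 − 127×159 = 557
Denominator: √[(19145 − 16129)(26575 − 25281)] = √[3016 × 1294] = 1975.5263
r = 557 / 1975.5263 ≈ 0.2820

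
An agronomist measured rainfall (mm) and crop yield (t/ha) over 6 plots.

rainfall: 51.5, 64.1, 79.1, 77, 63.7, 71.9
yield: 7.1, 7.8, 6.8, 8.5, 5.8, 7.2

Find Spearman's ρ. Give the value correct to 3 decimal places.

0.257

Rank rainfall: 1, 3, 6, 5, 2, 4
Rank yield: 3, 5, 2, 6, 1, 4
d = rank(rainfall) − rank(yield): -2, -2, 4, -1, 1, 0; Σd² = 26
ρ = 1 − 6Σd² / [n(n²−1)] = 1 − 6×26 / (6×35) = 1 − 156/210 ≈ 0.257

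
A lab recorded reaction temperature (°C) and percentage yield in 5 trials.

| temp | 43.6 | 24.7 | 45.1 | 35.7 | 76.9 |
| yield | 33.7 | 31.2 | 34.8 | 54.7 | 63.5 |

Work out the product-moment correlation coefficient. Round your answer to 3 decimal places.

0.702

n = 5, Σx = 226, Σy = 217.9, Σx² = 11733.16, Σy² = 10344.51, Σxy = 10645.38
nΣxy − ΣxΣy = 53226.9 − 49245.4 = 3981.5
nΣx² − (Σx)² = 58665.8 − 51076 = 7589.8; nΣy² − (Σy)² = 51722.55 − 47480.41 = 4242.14
r = 3981.5 / √(7589.8 × 4242.14) = 3981.5 / 5674.2395 ≈ 0.702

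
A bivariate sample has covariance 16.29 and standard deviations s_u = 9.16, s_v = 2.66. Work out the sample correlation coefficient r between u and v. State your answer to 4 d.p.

r = Cov(u,v) / (s_u · s_v) = 16.29 / (9.16 × 2.66)
  = 16.29 / 24.3656 ≈ 0.6686

0.6686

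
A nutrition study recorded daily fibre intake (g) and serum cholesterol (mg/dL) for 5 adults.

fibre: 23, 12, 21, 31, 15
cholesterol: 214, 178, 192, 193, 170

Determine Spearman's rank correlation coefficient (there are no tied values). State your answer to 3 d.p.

0.800

Rank fibre: 4, 1, 3, 5, 2
Rank cholesterol: 5, 2, 3, 4, 1
d = rank(fibre) − rank(cholesterol): -1, -1, 0, 1, 1; Σd² = 4
ρ = 1 − 6Σd² / [n(n²−1)] = 1 − 6×4 / (5×24) = 1 − 24/120 ≈ 0.800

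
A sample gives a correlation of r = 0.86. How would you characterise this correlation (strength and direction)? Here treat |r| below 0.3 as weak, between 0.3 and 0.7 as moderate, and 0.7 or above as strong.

r = 0.86 > 0 so the relationship is positive.
|r| = 0.86, which falls in the strong range.

strong positive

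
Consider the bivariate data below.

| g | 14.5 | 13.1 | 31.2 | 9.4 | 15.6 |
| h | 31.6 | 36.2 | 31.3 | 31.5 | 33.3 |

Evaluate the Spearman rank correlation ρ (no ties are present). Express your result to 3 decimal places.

Rank g: 3, 2, 5, 1, 4
Rank h: 3, 5, 1, 2, 4
d = rank(g) − rank(h): 0, -3, 4, -1, 0; Σd² = 26
ρ = 1 − 6Σd² / [n(n²−1)] = 1 − 6×26 / (5×24) = 1 − 156/120 ≈ -0.300

-0.300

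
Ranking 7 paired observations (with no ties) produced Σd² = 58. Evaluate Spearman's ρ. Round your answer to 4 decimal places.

-0.0357

ρ = 1 − 6Σd² / [n(n²−1)] = 1 − 6×58 / (7×48)
  = 1 − 348/336 = 1 − 1.03571 ≈ -0.0357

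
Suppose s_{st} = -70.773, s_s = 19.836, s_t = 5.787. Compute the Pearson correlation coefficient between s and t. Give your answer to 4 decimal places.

r = Cov(s,t) / (s_s · s_t) = -70.773 / (19.836 × 5.787)
  = -70.773 / 114.7909 ≈ -0.6165

-0.6165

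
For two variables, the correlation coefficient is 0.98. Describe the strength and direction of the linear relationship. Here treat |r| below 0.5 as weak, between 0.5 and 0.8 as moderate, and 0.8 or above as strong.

r = 0.98 > 0 so the relationship is positive.
|r| = 0.98, which falls in the strong range.

strong positive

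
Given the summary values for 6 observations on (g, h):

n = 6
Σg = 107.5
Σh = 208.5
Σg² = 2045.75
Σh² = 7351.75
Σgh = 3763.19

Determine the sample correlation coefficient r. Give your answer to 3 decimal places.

r = (nΣgh − ΣgΣh) / √[(nΣg² − (Σg)²)(nΣh² − (Σh)²)]
Numerator: 6×3763.19 − 107.5×208.5 = 165.39
Denominator: √[(12274.5 − 11556.25)(44110.5 − 43472.25)] = √[718.25 × 638.25] = 677.0695
r = 165.39 / 677.0695 ≈ 0.244

0.244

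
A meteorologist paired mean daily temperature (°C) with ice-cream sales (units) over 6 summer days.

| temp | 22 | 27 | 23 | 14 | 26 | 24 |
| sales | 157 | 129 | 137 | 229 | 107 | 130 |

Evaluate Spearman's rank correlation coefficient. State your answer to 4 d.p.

-0.9429

Rank temp: 2, 6, 3, 1, 5, 4
Rank sales: 5, 2, 4, 6, 1, 3
d = rank(temp) − rank(sales): -3, 4, -1, -5, 4, 1; Σd² = 68
ρ = 1 − 6Σd² / [n(n²−1)] = 1 − 6×68 / (6×35) = 1 − 408/210 ≈ -0.9429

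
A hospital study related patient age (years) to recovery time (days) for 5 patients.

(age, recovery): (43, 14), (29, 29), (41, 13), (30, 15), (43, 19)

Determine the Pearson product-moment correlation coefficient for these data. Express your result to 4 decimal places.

n = 5, Σx = 186, Σy = 90, Σx² = 7120, Σy² = 1792, Σxy = 3243
nΣxy − ΣxΣy = 16215 − 16740 = -525
nΣx² − (Σx)² = 35600 − 34596 = 1004; nΣy² − (Σy)² = 8960 − 8100 = 860
r = -525 / √(1004 × 860) = -525 / 929.2147 ≈ -0.5650

-0.5650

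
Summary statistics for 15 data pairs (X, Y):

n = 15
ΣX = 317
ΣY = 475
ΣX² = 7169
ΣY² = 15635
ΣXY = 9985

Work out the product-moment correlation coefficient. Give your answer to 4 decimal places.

-0.1010

r = (nΣXY − ΣXΣY) / √[(nΣX² − (ΣX)²)(nΣY² − (ΣY)²)]
Numerator: 15×9985 − 317×475 = -800
Denominator: √[(107535 − 100489)(234525 − 225625)] = √[7046 × 8900] = 7918.9267
r = -800 / 7918.9267 ≈ -0.1010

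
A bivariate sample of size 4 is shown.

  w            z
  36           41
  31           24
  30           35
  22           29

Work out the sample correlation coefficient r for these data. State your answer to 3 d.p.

0.549

n = 4, Σw = 119, Σz = 129, Σw² = 3641, Σz² = 4323, Σwz = 3908
nΣwz − ΣwΣz = 15632 − 15351 = 281
nΣw² − (Σw)² = 14564 − 14161 = 403; nΣz² − (Σz)² = 17292 − 16641 = 651
r = 281 / √(403 × 651) = 281 / 512.2041 ≈ 0.549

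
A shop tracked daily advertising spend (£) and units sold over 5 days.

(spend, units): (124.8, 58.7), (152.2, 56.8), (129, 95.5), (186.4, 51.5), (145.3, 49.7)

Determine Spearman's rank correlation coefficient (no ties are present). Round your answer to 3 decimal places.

Rank spend: 1, 4, 2, 5, 3
Rank units: 4, 3, 5, 2, 1
d = rank(spend) − rank(units): -3, 1, -3, 3, 2; Σd² = 32
ρ = 1 − 6Σd² / [n(n²−1)] = 1 − 6×32 / (5×24) = 1 − 192/120 ≈ -0.600

-0.600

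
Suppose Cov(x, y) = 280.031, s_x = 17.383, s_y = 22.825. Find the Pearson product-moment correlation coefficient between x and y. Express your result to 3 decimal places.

r = Cov(x,y) / (s_x · s_y) = 280.031 / (17.383 × 22.825)
  = 280.031 / 396.7670 ≈ 0.706

0.706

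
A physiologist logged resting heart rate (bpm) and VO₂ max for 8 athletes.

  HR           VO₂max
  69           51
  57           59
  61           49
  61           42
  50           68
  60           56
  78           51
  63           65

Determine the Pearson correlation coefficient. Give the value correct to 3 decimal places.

-0.482

n = 8, Σx = 499, Σy = 441, Σx² = 31605, Σy² = 24833, Σxy = 27266
nΣxy − ΣxΣy = 218128 − 220059 = -1931
nΣx² − (Σx)² = 252840 − 249001 = 3839; nΣy² − (Σy)² = 198664 − 194481 = 4183
r = -1931 / √(3839 × 4183) = -1931 / 4007.3104 ≈ -0.482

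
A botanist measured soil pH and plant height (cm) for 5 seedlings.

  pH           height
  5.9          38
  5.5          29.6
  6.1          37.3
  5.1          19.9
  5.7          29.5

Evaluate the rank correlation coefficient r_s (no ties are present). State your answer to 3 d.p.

Rank pH: 4, 2, 5, 1, 3
Rank height: 5, 3, 4, 1, 2
d = rank(pH) − rank(height): -1, -1, 1, 0, 1; Σd² = 4
ρ = 1 − 6Σd² / [n(n²−1)] = 1 − 6×4 / (5×24) = 1 − 24/120 ≈ 0.800

0.800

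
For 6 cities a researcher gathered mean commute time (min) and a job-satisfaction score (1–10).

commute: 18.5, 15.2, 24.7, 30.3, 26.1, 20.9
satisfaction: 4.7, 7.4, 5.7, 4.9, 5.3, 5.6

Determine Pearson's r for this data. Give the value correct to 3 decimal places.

n = 6, Σx = 135.7, Σy = 33.6, Σx² = 3219.49, Σy² = 192.8, Σxy = 744.06
nΣxy − ΣxΣy = 4464.36 − 4559.52 = -95.16
nΣx² − (Σx)² = 19316.94 − 18414.49 = 902.45; nΣy² − (Σy)² = 1156.8 − 1128.96 = 27.84
r = -95.16 / √(902.45 × 27.84) = -95.16 / 158.5062 ≈ -0.600

-0.600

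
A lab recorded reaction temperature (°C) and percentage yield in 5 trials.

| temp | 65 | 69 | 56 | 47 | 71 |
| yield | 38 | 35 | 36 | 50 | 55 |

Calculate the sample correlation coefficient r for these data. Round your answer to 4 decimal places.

-0.0726

n = 5, Σx = 308, Σy = 214, Σx² = 19372, Σy² = 9490, Σxy = 13156
nΣxy − ΣxΣy = 65780 − 65912 = -132
nΣx² − (Σx)² = 96860 − 94864 = 1996; nΣy² − (Σy)² = 47450 − 45796 = 1654
r = -132 / √(1996 × 1654) = -132 / 1816.9711 ≈ -0.0726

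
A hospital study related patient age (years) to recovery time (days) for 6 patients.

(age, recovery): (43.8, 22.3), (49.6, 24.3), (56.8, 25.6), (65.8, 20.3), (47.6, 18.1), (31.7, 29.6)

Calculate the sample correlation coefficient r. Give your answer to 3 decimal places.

-0.544

n = 6, Σx = 295.3, Σy = 140.2, Σx² = 15205.13, Σy² = 3359, Σxy = 6771.72
nΣxy − ΣxΣy = 40630.32 − 41401.06 = -770.74
nΣx² − (Σx)² = 91230.78 − 87202.09 = 4028.69; nΣy² − (Σy)² = 20154 − 19656.04 = 497.96
r = -770.74 / √(4028.69 × 497.96) = -770.74 / 1416.3779 ≈ -0.544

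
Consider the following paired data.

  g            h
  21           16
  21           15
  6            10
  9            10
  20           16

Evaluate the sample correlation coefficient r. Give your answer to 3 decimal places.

0.976

n = 5, Σg = 77, Σh = 67, Σg² = 1399, Σh² = 937, Σgh = 1121
nΣgh − ΣgΣh = 5605 − 5159 = 446
nΣg² − (Σg)² = 6995 − 5929 = 1066; nΣh² − (Σh)² = 4685 − 4489 = 196
r = 446 / √(1066 × 196) = 446 / 457.0952 ≈ 0.976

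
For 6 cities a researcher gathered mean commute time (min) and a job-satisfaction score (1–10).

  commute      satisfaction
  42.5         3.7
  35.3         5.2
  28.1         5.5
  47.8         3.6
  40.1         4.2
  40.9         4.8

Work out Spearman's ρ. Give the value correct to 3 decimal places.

Rank commute: 5, 2, 1, 6, 3, 4
Rank satisfaction: 2, 5, 6, 1, 3, 4
d = rank(commute) − rank(satisfaction): 3, -3, -5, 5, 0, 0; Σd² = 68
ρ = 1 − 6Σd² / [n(n²−1)] = 1 − 6×68 / (6×35) = 1 − 408/210 ≈ -0.943

-0.943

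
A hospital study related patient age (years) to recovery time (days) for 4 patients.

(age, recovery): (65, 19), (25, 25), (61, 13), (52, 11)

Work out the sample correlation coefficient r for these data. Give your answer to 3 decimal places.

-0.661

n = 4, Σx = 203, Σy = 68, Σx² = 11275, Σy² = 1276, Σxy = 3225
nΣxy − ΣxΣy = 12900 − 13804 = -904
nΣx² − (Σx)² = 45100 − 41209 = 3891; nΣy² − (Σy)² = 5104 − 4624 = 480
r = -904 / √(3891 × 480) = -904 / 1366.6309 ≈ -0.661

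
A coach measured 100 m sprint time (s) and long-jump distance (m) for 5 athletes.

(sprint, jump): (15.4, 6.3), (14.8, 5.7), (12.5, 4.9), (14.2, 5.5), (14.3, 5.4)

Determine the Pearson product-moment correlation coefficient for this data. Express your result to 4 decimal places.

0.9443

n = 5, Σx = 71.2, Σy = 27.8, Σx² = 1018.58, Σy² = 155.6, Σxy = 397.95
nΣxy − ΣxΣy = 1989.75 − 1979.36 = 10.39
nΣx² − (Σx)² = 5092.9 − 5069.44 = 23.46; nΣy² − (Σy)² = 778 − 772.84 = 5.16
r = 10.39 / √(23.46 × 5.16) = 10.39 / 11.0024 ≈ 0.9443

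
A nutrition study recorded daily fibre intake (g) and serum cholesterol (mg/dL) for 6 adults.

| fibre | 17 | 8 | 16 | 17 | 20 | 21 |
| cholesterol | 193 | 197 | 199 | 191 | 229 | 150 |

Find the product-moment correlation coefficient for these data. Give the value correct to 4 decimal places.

-0.1815

n = 6, Σx = 99, Σy = 1159, Σx² = 1739, Σy² = 227081, Σxy = 19018
nΣxy − ΣxΣy = 114108 − 114741 = -633
nΣx² − (Σx)² = 10434 − 9801 = 633; nΣy² − (Σy)² = 1362486 − 1343281 = 19205
r = -633 / √(633 × 19205) = -633 / 3486.6553 ≈ -0.1815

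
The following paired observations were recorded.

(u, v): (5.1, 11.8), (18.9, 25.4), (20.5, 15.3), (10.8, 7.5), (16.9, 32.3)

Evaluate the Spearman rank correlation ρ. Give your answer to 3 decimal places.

Rank u: 1, 4, 5, 2, 3
Rank v: 2, 4, 3, 1, 5
d = rank(u) − rank(v): -1, 0, 2, 1, -2; Σd² = 10
ρ = 1 − 6Σd² / [n(n²−1)] = 1 − 6×10 / (5×24) = 1 − 60/120 ≈ 0.500

0.500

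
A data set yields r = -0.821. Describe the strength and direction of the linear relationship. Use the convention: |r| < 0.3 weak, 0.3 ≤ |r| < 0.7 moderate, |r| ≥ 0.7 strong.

strong negative

r = -0.821 < 0 so the relationship is negative.
|r| = 0.821, which falls in the strong range.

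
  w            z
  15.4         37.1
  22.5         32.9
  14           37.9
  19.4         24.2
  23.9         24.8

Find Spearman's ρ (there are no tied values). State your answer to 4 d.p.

Rank w: 2, 4, 1, 3, 5
Rank z: 4, 3, 5, 1, 2
d = rank(w) − rank(z): -2, 1, -4, 2, 3; Σd² = 34
ρ = 1 − 6Σd² / [n(n²−1)] = 1 − 6×34 / (5×24) = 1 − 204/120 ≈ -0.7000

-0.7000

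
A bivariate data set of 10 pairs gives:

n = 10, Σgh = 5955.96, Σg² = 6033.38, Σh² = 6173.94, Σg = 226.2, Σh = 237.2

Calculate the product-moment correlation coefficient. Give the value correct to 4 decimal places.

r = (nΣgh − ΣgΣh) / √[(nΣg² − (Σg)²)(nΣh² − (Σh)²)]
Numerator: 10×5955.96 − 226.2×237.2 = 5904.96
Denominator: √[(60333.8 − 51166.44)(61739.4 − 56263.84)] = √[9167.36 × 5475.56] = 7084.9439
r = 5904.96 / 7084.9439 ≈ 0.8335

0.8335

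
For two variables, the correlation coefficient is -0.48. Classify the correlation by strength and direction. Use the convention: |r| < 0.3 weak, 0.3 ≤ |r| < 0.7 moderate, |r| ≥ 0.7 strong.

r = -0.48 < 0 so the relationship is negative.
|r| = 0.48, which falls in the moderate range.

moderate negative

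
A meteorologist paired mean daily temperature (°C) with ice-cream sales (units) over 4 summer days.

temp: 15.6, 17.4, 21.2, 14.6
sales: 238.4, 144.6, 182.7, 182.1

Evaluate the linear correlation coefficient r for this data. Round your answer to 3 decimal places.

-0.282

n = 4, Σx = 68.8, Σy = 747.8, Σx² = 1208.72, Σy² = 144283.42, Σxy = 12766.98
nΣxy − ΣxΣy = 51067.92 − 51448.64 = -380.72
nΣx² − (Σx)² = 4834.88 − 4733.44 = 101.44; nΣy² − (Σy)² = 577133.68 − 559204.84 = 17928.84
r = -380.72 / √(101.44 × 17928.84) = -380.72 / 1348.5924 ≈ -0.282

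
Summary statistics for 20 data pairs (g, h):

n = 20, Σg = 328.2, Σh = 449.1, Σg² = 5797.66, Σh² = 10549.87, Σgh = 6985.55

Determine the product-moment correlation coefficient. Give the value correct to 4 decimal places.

-0.8775

r = (nΣgh − ΣgΣh) / √[(nΣg² − (Σg)²)(nΣh² − (Σh)²)]
Numerator: 20×6985.55 − 328.2×449.1 = -7683.62
Denominator: √[(115953.2 − 107715.24)(210997.4 − 201690.81)] = √[8237.96 × 9306.59] = 8755.9874
r = -7683.62 / 8755.9874 ≈ -0.8775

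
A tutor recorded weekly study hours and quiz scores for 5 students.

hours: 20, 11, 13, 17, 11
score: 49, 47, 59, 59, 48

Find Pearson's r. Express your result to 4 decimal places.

0.2302

n = 5, Σx = 72, Σy = 262, Σx² = 1100, Σy² = 13876, Σxy = 3795
nΣxy − ΣxΣy = 18975 − 18864 = 111
nΣx² − (Σx)² = 5500 − 5184 = 316; nΣy² − (Σy)² = 69380 − 68644 = 736
r = 111 / √(316 × 736) = 111 / 482.2613 ≈ 0.2302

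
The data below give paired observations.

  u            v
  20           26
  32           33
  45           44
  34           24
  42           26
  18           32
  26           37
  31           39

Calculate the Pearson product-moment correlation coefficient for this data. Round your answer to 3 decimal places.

0.252

n = 8, Σu = 248, Σv = 261, Σu² = 8330, Σv² = 8867, Σuv = 8211
nΣuv − ΣuΣv = 65688 − 64728 = 960
nΣu² − (Σu)² = 66640 − 61504 = 5136; nΣv² − (Σv)² = 70936 − 68121 = 2815
r = 960 / √(5136 × 2815) = 960 / 3802.3466 ≈ 0.252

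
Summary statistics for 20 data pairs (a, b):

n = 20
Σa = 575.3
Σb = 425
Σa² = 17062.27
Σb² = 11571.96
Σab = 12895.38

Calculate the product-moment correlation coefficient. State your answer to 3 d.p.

r = (nΣab − ΣaΣb) / √[(nΣa² − (Σa)²)(nΣb² − (Σb)²)]
Numerator: 20×12895.38 − 575.3×425 = 13405.1
Denominator: √[(341245.4 − 330970.09)(231439.2 − 180625)] = √[10275.31 × 50814.2] = 22850.2004
r = 13405.1 / 22850.2004 ≈ 0.587

0.587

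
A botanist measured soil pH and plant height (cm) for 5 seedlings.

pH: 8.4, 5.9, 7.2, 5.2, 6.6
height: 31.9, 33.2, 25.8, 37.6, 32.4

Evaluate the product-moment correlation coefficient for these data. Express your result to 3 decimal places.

n = 5, Σx = 33.3, Σy = 160.9, Σx² = 227.81, Σy² = 5249.01, Σxy = 1058.96
nΣxy − ΣxΣy = 5294.8 − 5357.97 = -63.17
nΣx² − (Σx)² = 1139.05 − 1108.89 = 30.16; nΣy² − (Σy)² = 26245.05 − 25888.81 = 356.24
r = -63.17 / √(30.16 × 356.24) = -63.17 / 103.6542 ≈ -0.609

-0.609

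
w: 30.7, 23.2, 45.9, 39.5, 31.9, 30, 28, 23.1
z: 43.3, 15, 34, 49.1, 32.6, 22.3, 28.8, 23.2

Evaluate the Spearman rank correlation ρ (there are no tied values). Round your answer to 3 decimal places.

0.762

Rank w: 5, 2, 8, 7, 6, 4, 3, 1
Rank z: 7, 1, 6, 8, 5, 2, 4, 3
d = rank(w) − rank(z): -2, 1, 2, -1, 1, 2, -1, -2; Σd² = 20
ρ = 1 − 6Σd² / [n(n²−1)] = 1 − 6×20 / (8×63) = 1 − 120/504 ≈ 0.762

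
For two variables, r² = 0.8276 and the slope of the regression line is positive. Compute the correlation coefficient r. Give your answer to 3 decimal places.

0.910

|r| = √0.8276 = 0.910
The association is positive, so r = 0.910.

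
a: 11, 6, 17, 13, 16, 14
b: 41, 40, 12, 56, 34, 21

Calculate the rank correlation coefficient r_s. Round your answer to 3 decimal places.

-0.714

Rank a: 2, 1, 6, 3, 5, 4
Rank b: 5, 4, 1, 6, 3, 2
d = rank(a) − rank(b): -3, -3, 5, -3, 2, 2; Σd² = 60
ρ = 1 − 6Σd² / [n(n²−1)] = 1 − 6×60 / (6×35) = 1 − 360/210 ≈ -0.714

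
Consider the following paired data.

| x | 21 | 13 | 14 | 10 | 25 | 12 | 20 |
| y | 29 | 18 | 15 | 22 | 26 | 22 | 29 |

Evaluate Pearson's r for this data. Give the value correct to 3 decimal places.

n = 7, Σx = 115, Σy = 161, Σx² = 2075, Σy² = 3875, Σxy = 2767
nΣxy − ΣxΣy = 19369 − 18515 = 854
nΣx² − (Σx)² = 14525 − 13225 = 1300; nΣy² − (Σy)² = 27125 − 25921 = 1204
r = 854 / √(1300 × 1204) = 854 / 1251.0795 ≈ 0.683

0.683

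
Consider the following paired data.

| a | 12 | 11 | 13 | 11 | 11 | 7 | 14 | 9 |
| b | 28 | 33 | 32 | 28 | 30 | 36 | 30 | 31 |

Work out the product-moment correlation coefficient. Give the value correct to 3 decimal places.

n = 8, Σa = 88, Σb = 248, Σa² = 1002, Σb² = 7738, Σab = 2704
nΣab − ΣaΣb = 21632 − 21824 = -192
nΣa² − (Σa)² = 8016 − 7744 = 272; nΣb² − (Σb)² = 61904 − 61504 = 400
r = -192 / √(272 × 400) = -192 / 329.8485 ≈ -0.582

-0.582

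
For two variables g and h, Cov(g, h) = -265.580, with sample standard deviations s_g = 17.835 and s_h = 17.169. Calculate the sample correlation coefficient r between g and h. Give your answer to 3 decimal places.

-0.867

r = Cov(g,h) / (s_g · s_h) = -265.580 / (17.835 × 17.169)
  = -265.580 / 306.2091 ≈ -0.867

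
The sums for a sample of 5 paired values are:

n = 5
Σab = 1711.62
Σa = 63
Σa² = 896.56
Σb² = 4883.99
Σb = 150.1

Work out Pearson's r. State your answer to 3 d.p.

-0.911

r = (nΣab − ΣaΣb) / √[(nΣa² − (Σa)²)(nΣb² − (Σb)²)]
Numerator: 5×1711.62 − 63×150.1 = -898.2
Denominator: √[(4482.8 − 3969)(24419.95 − 22530.01)] = √[513.8 × 1889.94] = 985.4193
r = -898.2 / 985.4193 ≈ -0.911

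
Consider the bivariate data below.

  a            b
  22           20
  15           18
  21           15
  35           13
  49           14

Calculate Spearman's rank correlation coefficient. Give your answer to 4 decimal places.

-0.6000

Rank a: 3, 1, 2, 4, 5
Rank b: 5, 4, 3, 1, 2
d = rank(a) − rank(b): -2, -3, -1, 3, 3; Σd² = 32
ρ = 1 − 6Σd² / [n(n²−1)] = 1 − 6×32 / (5×24) = 1 − 192/120 ≈ -0.6000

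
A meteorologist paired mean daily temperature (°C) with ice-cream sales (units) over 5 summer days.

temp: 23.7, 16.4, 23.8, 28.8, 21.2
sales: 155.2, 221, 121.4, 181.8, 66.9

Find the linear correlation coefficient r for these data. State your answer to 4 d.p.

n = 5, Σx = 113.9, Σy = 746.3, Σx² = 2675.97, Σy² = 125192.85, Σxy = 16846.08
nΣxy − ΣxΣy = 84230.4 − 85003.57 = -773.17
nΣx² − (Σx)² = 13379.85 − 12973.21 = 406.64; nΣy² − (Σy)² = 625964.25 − 556963.69 = 69000.56
r = -773.17 / √(406.64 × 69000.56) = -773.17 / 5297.0169 ≈ -0.1460

-0.1460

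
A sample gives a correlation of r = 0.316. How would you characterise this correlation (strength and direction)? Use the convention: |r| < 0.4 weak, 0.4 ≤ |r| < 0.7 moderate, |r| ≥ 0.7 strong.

r = 0.316 > 0 so the relationship is positive.
|r| = 0.316, which falls in the weak range.

weak positive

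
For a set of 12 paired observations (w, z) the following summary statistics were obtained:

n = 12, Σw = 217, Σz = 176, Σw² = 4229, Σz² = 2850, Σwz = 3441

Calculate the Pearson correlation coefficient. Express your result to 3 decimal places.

0.903

r = (nΣwz − ΣwΣz) / √[(nΣw² − (Σw)²)(nΣz² − (Σz)²)]
Numerator: 12×3441 − 217×176 = 3100
Denominator: √[(50748 − 47089)(34200 − 30976)] = √[3659 × 3224] = 3434.6202
r = 3100 / 3434.6202 ≈ 0.903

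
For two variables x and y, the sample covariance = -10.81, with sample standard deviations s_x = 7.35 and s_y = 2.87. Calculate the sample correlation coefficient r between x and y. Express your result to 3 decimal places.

r = Cov(x,y) / (s_x · s_y) = -10.81 / (7.35 × 2.87)
  = -10.81 / 21.0945 ≈ -0.512

-0.512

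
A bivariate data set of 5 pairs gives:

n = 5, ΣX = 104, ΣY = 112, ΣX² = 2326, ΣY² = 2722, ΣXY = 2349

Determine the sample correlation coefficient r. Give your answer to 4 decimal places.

0.1041

r = (nΣXY − ΣXΣY) / √[(nΣX² − (ΣX)²)(nΣY² − (ΣY)²)]
Numerator: 5×2349 − 104×112 = 97
Denominator: √[(11630 − 10816)(13610 − 12544)] = √[814 × 1066] = 931.5170
r = 97 / 931.5170 ≈ 0.1041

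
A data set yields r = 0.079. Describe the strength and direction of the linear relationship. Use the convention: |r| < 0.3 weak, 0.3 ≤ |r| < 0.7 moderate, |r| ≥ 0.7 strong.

r = 0.079 > 0 so the relationship is positive.
|r| = 0.079, which falls in the weak range.

weak positive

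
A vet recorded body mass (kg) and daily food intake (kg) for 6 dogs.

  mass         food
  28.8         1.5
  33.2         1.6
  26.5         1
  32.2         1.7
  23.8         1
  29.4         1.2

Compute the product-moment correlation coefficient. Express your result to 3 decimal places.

0.886

n = 6, Σx = 173.9, Σy = 8, Σx² = 5101.57, Σy² = 11.14, Σxy = 236.64
nΣxy − ΣxΣy = 1419.84 − 1391.2 = 28.64
nΣx² − (Σx)² = 30609.42 − 30241.21 = 368.21; nΣy² − (Σy)² = 66.84 − 64 = 2.84
r = 28.64 / √(368.21 × 2.84) = 28.64 / 32.3375 ≈ 0.886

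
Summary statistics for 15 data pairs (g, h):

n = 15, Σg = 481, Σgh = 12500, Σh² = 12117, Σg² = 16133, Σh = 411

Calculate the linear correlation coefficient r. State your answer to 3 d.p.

r = (nΣgh − ΣgΣh) / √[(nΣg² − (Σg)²)(nΣh² − (Σh)²)]
Numerator: 15×12500 − 481×411 = -10191
Denominator: √[(241995 − 231361)(181755 − 168921)] = √[10634 × 12834] = 11682.3267
r = -10191 / 11682.3267 ≈ -0.872

-0.872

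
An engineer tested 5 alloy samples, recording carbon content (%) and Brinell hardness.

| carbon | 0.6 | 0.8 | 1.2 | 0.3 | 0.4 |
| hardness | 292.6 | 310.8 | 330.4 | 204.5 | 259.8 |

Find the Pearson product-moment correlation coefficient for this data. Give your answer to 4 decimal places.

n = 5, Σx = 3.3, Σy = 1398.1, Σx² = 2.69, Σy² = 400691.85, Σxy = 985.95
nΣxy − ΣxΣy = 4929.75 − 4613.73 = 316.02
nΣx² − (Σx)² = 13.45 − 10.89 = 2.56; nΣy² − (Σy)² = 2003459.25 − 1954683.61 = 48775.64
r = 316.02 / √(2.56 × 48775.64) = 316.02 / 353.3633 ≈ 0.8943

0.8943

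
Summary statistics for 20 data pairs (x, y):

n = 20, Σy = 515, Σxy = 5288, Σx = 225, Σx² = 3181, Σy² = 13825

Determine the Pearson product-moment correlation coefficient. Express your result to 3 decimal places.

-0.836

r = (nΣxy − ΣxΣy) / √[(nΣx² − (Σx)²)(nΣy² − (Σy)²)]
Numerator: 20×5288 − 225×515 = -10115
Denominator: √[(63620 − 50625)(276500 − 265225)] = √[12995 × 11275] = 12104.4878
r = -10115 / 12104.4878 ≈ -0.836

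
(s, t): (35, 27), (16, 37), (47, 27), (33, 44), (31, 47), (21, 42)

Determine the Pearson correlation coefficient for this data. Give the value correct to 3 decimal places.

n = 6, Σs = 183, Σt = 224, Σs² = 6181, Σt² = 8736, Σst = 6597
nΣst − ΣsΣt = 39582 − 40992 = -1410
nΣs² − (Σs)² = 37086 − 33489 = 3597; nΣt² − (Σt)² = 52416 − 50176 = 2240
r = -1410 / √(3597 × 2240) = -1410 / 2838.5348 ≈ -0.497

-0.497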